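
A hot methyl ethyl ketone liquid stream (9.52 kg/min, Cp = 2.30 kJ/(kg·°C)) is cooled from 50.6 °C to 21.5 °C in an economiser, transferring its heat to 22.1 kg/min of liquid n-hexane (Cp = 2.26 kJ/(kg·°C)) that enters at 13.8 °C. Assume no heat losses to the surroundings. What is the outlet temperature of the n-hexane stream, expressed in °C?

T_c,out = 26.6 °C

Heat released by hot stream: Q = 9.52 × 2.30 × (50.6 − 21.5) = 637.17 kJ/min
Energy balance on cold side (adiabatic exchanger): Q = ṁ_c·Cp_c·(T_c,out − T_c,in)
T_c,out = 13.8 + 637.17/(22.1 × 2.26) = 26.557 °C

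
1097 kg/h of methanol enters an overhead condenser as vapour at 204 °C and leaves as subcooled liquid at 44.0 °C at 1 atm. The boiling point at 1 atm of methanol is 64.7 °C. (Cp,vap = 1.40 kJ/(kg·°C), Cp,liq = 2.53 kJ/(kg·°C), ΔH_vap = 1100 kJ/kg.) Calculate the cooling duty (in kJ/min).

Q_c = 24600 kJ/min

vapour 204→64.7 °C: -195.02 kJ/kg
condensation at 64.7 °C: -1100 kJ/kg
liquid 64.7→44.0 °C: -52.371 kJ/kg
Δh = -195.02 + -1100 + -52.371 = -1347.4 kJ/kg
Q = ṁ·Δh = 1097 kg/h × -1347.4 kJ/kg = -1.4781e+06 kJ/h
|Q| = 410.58 kW = 24635 kJ/min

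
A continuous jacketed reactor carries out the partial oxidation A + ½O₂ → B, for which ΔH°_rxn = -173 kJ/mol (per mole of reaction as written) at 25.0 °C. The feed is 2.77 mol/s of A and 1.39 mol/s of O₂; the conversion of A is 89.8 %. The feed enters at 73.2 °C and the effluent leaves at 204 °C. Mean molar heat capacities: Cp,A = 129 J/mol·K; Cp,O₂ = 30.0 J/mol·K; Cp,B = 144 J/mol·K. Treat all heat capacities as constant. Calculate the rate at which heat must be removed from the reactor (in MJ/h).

Extent of reaction ξ = 0.898 × 2.77 = 2.4875 mol/s
Reaction term: ξ·ΔH°_rxn = 2.4875 × -173 = -430.33 kJ/s
Sensible, feed 73.2→25 °C: -19.233 kJ/s
Outlet flows (mol/s): A 0.28254, O₂ 0.14627, B 2.4875
Sensible, products 25→204 °C: 71.426 kJ/s
Q = ΔH = -378.14 kJ/s = -378.14 kW
Heat removed = 1361.3 MJ/h

Q_out = 1360 MJ/h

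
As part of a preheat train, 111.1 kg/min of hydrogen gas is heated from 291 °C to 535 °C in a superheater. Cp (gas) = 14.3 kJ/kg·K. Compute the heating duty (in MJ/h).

Q = 23300 MJ/h

Q = ṁ·Cp·ΔT = 111.1 × 14.3 × (535 − 291) = 387650 kJ/min
Converting: 387650 / 60 s = 6460.8 kW
Heating duty = 23259 MJ/h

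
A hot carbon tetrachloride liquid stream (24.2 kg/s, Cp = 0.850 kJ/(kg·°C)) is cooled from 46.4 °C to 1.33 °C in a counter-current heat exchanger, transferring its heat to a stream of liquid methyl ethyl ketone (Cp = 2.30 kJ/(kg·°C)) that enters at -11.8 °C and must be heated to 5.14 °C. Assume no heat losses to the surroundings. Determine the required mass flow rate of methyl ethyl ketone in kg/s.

ṁ_c = 23.8 kg/s

Heat released by hot stream: Q = 24.2 × 0.850 × (46.4 − 1.33) = 927.09 kJ/s
Energy balance on cold side (adiabatic exchanger): Q = ṁ_c·Cp_c·(T_c,out − T_c,in)
ṁ_c = 927.09 / [2.30 × (5.14 − -11.8)] = 23.795 kg/s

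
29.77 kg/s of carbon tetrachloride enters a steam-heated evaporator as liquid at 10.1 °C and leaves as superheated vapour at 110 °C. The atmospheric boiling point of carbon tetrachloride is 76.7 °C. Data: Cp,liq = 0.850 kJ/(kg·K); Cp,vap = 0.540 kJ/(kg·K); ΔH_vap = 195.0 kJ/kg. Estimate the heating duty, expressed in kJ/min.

liquid 10.1→76.7 °C: 56.61 kJ/kg
vaporisation at 76.7 °C: 195 kJ/kg
vapour 76.7→110 °C: 17.982 kJ/kg
Δh = 56.61 + 195 + 17.982 = 269.59 kJ/kg
Q = ṁ·Δh = 29.77 kg/s × 269.59 kJ/kg = 8025.8 kJ/s
|Q| = 8025.8 kW = 481550 kJ/min

Q = 482000 kJ/min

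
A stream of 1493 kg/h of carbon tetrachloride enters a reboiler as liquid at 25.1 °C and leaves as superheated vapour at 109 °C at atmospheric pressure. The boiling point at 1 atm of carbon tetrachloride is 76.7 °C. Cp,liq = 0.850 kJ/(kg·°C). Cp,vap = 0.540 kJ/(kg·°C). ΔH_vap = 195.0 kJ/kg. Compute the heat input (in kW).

Q = 106 kW

liquid 25.1→76.7 °C: 43.86 kJ/kg
vaporisation at 76.7 °C: 195 kJ/kg
vapour 76.7→109 °C: 17.442 kJ/kg
Δh = 43.86 + 195 + 17.442 = 256.3 kJ/kg
Q = ṁ·Δh = 1493 kg/h × 256.3 kJ/kg = 382660 kJ/h
|Q| = 106.29 kW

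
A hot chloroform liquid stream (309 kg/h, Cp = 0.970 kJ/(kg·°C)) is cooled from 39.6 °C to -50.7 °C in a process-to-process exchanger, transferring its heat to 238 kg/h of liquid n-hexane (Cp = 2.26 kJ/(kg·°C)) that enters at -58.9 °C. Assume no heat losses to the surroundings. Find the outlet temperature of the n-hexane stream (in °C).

T_c,out = -8.58 °C

Heat released by hot stream: Q = 309 × 0.970 × (39.6 − -50.7) = 27066 kJ/h
Energy balance on cold side (adiabatic exchanger): Q = ṁ_c·Cp_c·(T_c,out − T_c,in)
T_c,out = -58.9 + 27066/(238 × 2.26) = -8.5809 °C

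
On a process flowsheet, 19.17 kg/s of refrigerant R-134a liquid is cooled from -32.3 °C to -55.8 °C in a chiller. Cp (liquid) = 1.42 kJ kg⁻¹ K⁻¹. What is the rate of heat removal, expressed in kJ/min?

Q = ṁ·Cp·ΔT = 19.17 × 1.42 × (-55.8 − -32.3) = -639.7 kJ/s
Cooling duty = 38382 kJ/min

Q_c = 38400 kJ/min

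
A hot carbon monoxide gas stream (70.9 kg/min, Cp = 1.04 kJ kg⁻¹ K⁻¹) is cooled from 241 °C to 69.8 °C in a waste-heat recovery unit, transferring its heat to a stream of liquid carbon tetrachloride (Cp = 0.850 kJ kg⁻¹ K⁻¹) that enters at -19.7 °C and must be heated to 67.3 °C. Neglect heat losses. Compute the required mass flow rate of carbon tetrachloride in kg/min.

Heat released by hot stream: Q = 70.9 × 1.04 × (241 − 69.8) = 12624 kJ/min
Energy balance on cold side (adiabatic exchanger): Q = ṁ_c·Cp_c·(T_c,out − T_c,in)
ṁ_c = 12624 / [0.850 × (67.3 − -19.7)] = 170.7 kg/min

ṁ_c = 171 kg/min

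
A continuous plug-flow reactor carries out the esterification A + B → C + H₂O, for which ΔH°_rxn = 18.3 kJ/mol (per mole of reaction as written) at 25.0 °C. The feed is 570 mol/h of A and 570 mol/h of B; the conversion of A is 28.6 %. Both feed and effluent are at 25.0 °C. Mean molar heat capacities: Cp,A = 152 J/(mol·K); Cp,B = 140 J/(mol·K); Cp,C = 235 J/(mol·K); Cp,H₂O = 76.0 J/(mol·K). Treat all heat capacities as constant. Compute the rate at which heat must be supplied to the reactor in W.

Q_in = 829 W

Extent of reaction ξ = 0.286 × 570 = 163.02 mol/h
Reaction term: ξ·ΔH°_rxn = 163.02 × 18.3 = 2983.3 kJ/h
Q = ΔH = 2983.3 kJ/h = 0.82868 kW
Heat supplied = 828.68 W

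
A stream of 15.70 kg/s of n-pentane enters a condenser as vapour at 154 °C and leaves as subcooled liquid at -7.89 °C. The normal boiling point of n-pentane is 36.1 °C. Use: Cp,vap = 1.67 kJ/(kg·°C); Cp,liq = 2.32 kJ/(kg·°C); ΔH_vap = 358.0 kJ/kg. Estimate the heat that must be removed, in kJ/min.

vapour 154→36.1 °C: -196.89 kJ/kg
condensation at 36.1 °C: -358 kJ/kg
liquid 36.1→-7.89 °C: -102.06 kJ/kg
Δh = -196.89 + -358 + -102.06 = -656.95 kJ/kg
Q = ṁ·Δh = 15.70 kg/s × -656.95 kJ/kg = -10314 kJ/s
|Q| = 10314 kW = 618850 kJ/min

Q_c = 619000 kJ/min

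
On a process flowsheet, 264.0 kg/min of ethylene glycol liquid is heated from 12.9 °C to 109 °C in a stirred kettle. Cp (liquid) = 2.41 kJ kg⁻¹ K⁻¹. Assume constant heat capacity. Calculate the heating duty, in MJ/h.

Q = 3670 MJ/h

Q = ṁ·Cp·ΔT = 264.0 × 2.41 × (109 − 12.9) = 61143 kJ/min
Converting: 61143 / 60 s = 1019 kW
Heating duty = 3668.6 MJ/h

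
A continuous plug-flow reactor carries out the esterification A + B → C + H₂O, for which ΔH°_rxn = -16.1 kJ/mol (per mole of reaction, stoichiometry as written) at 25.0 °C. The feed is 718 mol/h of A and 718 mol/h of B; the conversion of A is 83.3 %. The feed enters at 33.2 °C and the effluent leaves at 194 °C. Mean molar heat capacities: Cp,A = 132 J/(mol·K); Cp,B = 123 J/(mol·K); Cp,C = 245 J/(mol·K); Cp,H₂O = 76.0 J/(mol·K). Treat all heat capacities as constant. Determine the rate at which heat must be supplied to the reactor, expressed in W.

Extent of reaction ξ = 0.833 × 718 = 598.09 mol/h
Reaction term: ξ·ΔH°_rxn = 598.09 × -16.1 = -9629.3 kJ/h
Sensible, feed 33.2→25 °C: -1501.3 kJ/h
Outlet flows (mol/h): A 119.91, B 119.91, C 598.09, H₂O 598.09
Sensible, products 25→194 °C: 37613 kJ/h
Q = ΔH = 26483 kJ/h = 7.3563 kW
Heat supplied = 7356.3 W

Q_in = 7360 W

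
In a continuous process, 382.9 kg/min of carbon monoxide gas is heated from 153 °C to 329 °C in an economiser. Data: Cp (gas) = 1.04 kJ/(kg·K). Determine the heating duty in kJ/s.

Q = ṁ·Cp·ΔT = 382.9 × 1.04 × (329 − 153) = 70086 kJ/min
Converting: 70086 / 60 s = 1168.1 kW

Q = 1170 kJ/s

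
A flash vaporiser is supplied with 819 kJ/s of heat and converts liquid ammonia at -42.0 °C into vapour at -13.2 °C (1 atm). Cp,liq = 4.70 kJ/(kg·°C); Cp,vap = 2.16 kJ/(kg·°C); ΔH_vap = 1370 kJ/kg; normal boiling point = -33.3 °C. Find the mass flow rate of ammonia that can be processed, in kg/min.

Δh = 4.70×(-33.3−-42.0) + 1370 + 2.16×(-13.2−-33.3) = 1454.3 kJ/kg
Q = 819 kJ/s = 819 kJ/s = 49140 kJ/min
ṁ = Q/Δh = 49140 / 1454.3 = 33.789 kg/min

ṁ = 33.8 kg/min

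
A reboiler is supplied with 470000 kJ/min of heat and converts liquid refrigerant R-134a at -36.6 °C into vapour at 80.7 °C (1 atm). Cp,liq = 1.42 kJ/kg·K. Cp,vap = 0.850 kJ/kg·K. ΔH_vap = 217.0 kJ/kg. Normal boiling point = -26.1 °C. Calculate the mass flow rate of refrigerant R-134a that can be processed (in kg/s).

ṁ = 24.3 kg/s

Δh = 1.42×(-26.1−-36.6) + 217.0 + 0.850×(80.7−-26.1) = 322.69 kJ/kg
Q = 470000 kJ/min = 7833.3 kJ/s = 7833.3 kJ/s
ṁ = Q/Δh = 7833.3 / 322.69 = 24.275 kg/s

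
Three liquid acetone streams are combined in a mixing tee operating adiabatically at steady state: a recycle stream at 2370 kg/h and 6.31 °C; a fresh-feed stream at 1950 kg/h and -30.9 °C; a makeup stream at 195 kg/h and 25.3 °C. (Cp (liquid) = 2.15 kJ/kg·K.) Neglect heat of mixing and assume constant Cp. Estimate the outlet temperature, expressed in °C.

T_out = -8.94 °C

Adiabatic, steady state ⇒ Σ ṁᵢCp,ᵢ(T_out − Tᵢ) = 0
T_out = Σ ṁᵢCp,ᵢTᵢ / Σ ṁᵢCp,ᵢ
      = -86789 / 9707.2 = -8.9406 °C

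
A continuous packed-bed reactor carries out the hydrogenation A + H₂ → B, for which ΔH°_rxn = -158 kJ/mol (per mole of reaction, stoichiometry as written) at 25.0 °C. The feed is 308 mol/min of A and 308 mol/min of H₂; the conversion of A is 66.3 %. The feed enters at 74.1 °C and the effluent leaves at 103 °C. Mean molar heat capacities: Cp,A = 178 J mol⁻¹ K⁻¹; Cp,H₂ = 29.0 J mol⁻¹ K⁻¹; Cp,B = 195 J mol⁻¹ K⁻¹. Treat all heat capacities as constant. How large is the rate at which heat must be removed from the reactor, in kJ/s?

Extent of reaction ξ = 0.663 × 308 = 204.2 mol/min
Reaction term: ξ·ΔH°_rxn = 204.2 × -158 = -32264 kJ/min
Sensible, feed 74.1→25 °C: -3130.4 kJ/min
Outlet flows (mol/min): A 103.8, H₂ 103.8, B 204.2
Sensible, products 25→103 °C: 4781.8 kJ/min
Q = ΔH = -30613 kJ/min = -510.21 kW
Heat removed = 510.21 kJ/s

Q_out = 510 kJ/s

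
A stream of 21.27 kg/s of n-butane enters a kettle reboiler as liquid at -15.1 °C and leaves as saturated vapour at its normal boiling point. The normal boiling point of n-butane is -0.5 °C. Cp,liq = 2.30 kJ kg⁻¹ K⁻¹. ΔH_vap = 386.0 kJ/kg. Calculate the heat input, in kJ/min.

liquid -15.1→-0.5 °C: 33.58 kJ/kg
vaporisation at -0.5 °C: 386 kJ/kg
Δh = 33.58 + 386 = 419.58 kJ/kg
Q = ṁ·Δh = 21.27 kg/s × 419.58 kJ/kg = 8924.5 kJ/s
|Q| = 8924.5 kW = 535470 kJ/min

Q = 535000 kJ/min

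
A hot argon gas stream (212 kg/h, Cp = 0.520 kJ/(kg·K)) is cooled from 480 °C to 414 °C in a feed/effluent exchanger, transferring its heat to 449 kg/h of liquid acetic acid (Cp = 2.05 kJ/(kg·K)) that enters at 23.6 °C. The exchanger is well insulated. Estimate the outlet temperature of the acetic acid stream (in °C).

T_c,out = 31.5 °C

Heat released by hot stream: Q = 212 × 0.520 × (480 − 414) = 7275.8 kJ/h
Energy balance on cold side (adiabatic exchanger): Q = ṁ_c·Cp_c·(T_c,out − T_c,in)
T_c,out = 23.6 + 7275.8/(449 × 2.05) = 31.505 °C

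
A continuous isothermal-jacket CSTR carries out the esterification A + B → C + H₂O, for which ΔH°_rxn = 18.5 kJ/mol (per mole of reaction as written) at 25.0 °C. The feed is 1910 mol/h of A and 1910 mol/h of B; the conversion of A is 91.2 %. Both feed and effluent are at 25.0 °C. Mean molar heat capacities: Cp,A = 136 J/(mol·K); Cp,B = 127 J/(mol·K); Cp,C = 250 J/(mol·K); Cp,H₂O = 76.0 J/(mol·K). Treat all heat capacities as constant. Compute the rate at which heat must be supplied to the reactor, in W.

Q_in = 8950 W

Extent of reaction ξ = 0.912 × 1910 = 1741.9 mol/h
Reaction term: ξ·ΔH°_rxn = 1741.9 × 18.5 = 32226 kJ/h
Q = ΔH = 32226 kJ/h = 8.9515 kW
Heat supplied = 8951.5 W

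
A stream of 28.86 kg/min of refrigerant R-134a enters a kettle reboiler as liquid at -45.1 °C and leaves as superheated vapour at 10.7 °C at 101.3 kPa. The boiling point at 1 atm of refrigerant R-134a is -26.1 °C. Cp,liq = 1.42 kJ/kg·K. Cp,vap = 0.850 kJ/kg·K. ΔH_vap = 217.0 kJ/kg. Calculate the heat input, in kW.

liquid -45.1→-26.1 °C: 26.98 kJ/kg
vaporisation at -26.1 °C: 217 kJ/kg
vapour -26.1→10.7 °C: 31.28 kJ/kg
Δh = 26.98 + 217 + 31.28 = 275.26 kJ/kg
Q = ṁ·Δh = 28.86 kg/min × 275.26 kJ/kg = 7944 kJ/min
|Q| = 132.4 kW

Q = 132 kW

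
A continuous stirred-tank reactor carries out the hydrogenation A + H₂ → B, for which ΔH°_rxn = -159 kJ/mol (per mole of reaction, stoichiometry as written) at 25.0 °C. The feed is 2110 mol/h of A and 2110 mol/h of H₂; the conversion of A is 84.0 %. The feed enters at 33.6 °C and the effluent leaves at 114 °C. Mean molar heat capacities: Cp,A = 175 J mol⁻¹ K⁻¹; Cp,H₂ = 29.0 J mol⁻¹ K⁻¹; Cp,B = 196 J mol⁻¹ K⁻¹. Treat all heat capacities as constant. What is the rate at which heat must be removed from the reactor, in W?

Q_out = 69000 W

Extent of reaction ξ = 0.840 × 2110 = 1772.4 mol/h
Reaction term: ξ·ΔH°_rxn = 1772.4 × -159 = -281810 kJ/h
Sensible, feed 33.6→25 °C: -3701.8 kJ/h
Outlet flows (mol/h): A 337.6, H₂ 337.6, B 1772.4
Sensible, products 25→114 °C: 37047 kJ/h
Q = ΔH = -248470 kJ/h = -69.018 kW
Heat removed = 69018 W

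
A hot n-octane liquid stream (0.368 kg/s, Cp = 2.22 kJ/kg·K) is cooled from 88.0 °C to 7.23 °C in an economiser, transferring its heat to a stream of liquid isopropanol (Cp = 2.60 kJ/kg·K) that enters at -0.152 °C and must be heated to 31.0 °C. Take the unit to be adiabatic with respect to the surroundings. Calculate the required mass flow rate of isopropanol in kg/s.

ṁ_c = 0.815 kg/s

Heat released by hot stream: Q = 0.368 × 2.22 × (88.0 − 7.23) = 65.986 kJ/s
Energy balance on cold side (adiabatic exchanger): Q = ṁ_c·Cp_c·(T_c,out − T_c,in)
ṁ_c = 65.986 / [2.60 × (31.0 − -0.152)] = 0.81469 kg/s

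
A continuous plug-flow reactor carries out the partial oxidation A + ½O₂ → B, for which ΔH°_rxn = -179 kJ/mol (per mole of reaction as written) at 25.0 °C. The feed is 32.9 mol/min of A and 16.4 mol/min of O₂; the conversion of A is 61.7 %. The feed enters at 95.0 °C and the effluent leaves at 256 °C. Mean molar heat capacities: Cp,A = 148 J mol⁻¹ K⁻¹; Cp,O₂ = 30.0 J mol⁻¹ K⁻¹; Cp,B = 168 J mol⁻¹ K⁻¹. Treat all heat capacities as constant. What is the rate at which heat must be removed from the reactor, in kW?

Extent of reaction ξ = 0.617 × 32.9 = 20.299 mol/min
Reaction term: ξ·ΔH°_rxn = 20.299 × -179 = -3633.6 kJ/min
Sensible, feed 95.0→25 °C: -375.28 kJ/min
Outlet flows (mol/min): A 12.601, O₂ 6.2503, B 20.299
Sensible, products 25→256 °C: 1261.9 kJ/min
Q = ΔH = -2747 kJ/min = -45.783 kW
Heat removed = 45.783 kW

Q_out = 45.8 kW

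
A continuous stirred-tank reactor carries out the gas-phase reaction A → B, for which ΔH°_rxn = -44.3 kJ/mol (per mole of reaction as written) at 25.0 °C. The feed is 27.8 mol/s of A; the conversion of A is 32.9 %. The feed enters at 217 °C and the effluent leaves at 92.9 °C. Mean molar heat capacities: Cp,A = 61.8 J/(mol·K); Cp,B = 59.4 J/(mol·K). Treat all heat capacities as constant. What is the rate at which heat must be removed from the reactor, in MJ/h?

Extent of reaction ξ = 0.329 × 27.8 = 9.1462 mol/s
Reaction term: ξ·ΔH°_rxn = 9.1462 × -44.3 = -405.18 kJ/s
Sensible, feed 217→25 °C: -329.86 kJ/s
Outlet flows (mol/s): A 18.654, B 9.1462
Sensible, products 25→92.9 °C: 115.16 kJ/s
Q = ΔH = -619.88 kJ/s = -619.88 kW
Heat removed = 2231.6 MJ/h

Q_out = 2230 MJ/h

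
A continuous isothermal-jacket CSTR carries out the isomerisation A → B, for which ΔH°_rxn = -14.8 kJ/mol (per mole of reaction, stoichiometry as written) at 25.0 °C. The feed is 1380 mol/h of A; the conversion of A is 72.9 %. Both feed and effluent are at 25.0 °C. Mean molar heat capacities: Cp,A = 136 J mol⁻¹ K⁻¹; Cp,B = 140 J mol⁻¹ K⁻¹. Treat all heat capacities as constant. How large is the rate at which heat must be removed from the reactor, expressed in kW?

Extent of reaction ξ = 0.729 × 1380 = 1006 mol/h
Reaction term: ξ·ΔH°_rxn = 1006 × -14.8 = -14889 kJ/h
Q = ΔH = -14889 kJ/h = -4.1359 kW
Heat removed = 4.1359 kW

Q_out = 4.14 kW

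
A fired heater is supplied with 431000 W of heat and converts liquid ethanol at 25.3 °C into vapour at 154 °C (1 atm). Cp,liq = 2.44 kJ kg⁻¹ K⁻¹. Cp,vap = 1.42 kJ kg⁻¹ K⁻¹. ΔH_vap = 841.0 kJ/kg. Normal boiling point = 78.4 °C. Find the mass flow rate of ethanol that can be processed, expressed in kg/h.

Δh = 2.44×(78.4−25.3) + 841.0 + 1.42×(154−78.4) = 1077.9 kJ/kg
Q = 431000 W = 431 kJ/s = 1.5516e+06 kJ/h
ṁ = Q/Δh = 1.5516e+06 / 1077.9 = 1439.4 kg/h

ṁ = 1440 kg/h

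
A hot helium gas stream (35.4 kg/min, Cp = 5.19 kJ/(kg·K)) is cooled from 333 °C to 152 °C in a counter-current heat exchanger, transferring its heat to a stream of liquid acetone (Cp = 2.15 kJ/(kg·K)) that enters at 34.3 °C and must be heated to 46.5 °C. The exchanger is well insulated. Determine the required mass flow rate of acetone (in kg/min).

ṁ_c = 1270 kg/min

Heat released by hot stream: Q = 35.4 × 5.19 × (333 − 152) = 33254 kJ/min
Energy balance on cold side (adiabatic exchanger): Q = ṁ_c·Cp_c·(T_c,out − T_c,in)
ṁ_c = 33254 / [2.15 × (46.5 − 34.3)] = 1267.8 kg/min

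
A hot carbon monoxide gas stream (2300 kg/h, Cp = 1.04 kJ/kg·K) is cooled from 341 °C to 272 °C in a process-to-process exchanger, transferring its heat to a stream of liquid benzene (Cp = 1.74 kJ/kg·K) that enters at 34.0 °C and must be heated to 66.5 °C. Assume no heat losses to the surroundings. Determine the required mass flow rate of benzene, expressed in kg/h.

ṁ_c = 2920 kg/h

Heat released by hot stream: Q = 2300 × 1.04 × (341 − 272) = 165050 kJ/h
Energy balance on cold side (adiabatic exchanger): Q = ṁ_c·Cp_c·(T_c,out − T_c,in)
ṁ_c = 165050 / [1.74 × (66.5 − 34.0)] = 2918.6 kg/h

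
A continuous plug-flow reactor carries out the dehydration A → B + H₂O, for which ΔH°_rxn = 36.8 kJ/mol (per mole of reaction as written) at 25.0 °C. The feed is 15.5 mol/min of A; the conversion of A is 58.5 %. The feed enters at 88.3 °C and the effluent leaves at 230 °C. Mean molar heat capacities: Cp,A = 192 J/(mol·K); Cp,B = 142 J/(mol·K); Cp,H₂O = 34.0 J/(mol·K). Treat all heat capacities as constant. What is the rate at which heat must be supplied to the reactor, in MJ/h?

Extent of reaction ξ = 0.585 × 15.5 = 9.0675 mol/min
Reaction term: ξ·ΔH°_rxn = 9.0675 × 36.8 = 333.68 kJ/min
Sensible, feed 88.3→25 °C: -188.38 kJ/min
Outlet flows (mol/min): A 6.4325, B 9.0675, H₂O 9.0675
Sensible, products 25→230 °C: 580.34 kJ/min
Q = ΔH = 725.64 kJ/min = 12.094 kW
Heat supplied = 43.539 MJ/h

Q_in = 43.5 MJ/h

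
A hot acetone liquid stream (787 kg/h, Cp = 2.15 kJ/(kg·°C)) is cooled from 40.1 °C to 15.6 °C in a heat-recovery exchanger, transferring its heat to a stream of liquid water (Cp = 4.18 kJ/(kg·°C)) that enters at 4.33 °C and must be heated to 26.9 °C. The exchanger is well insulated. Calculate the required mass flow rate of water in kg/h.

ṁ_c = 439 kg/h

Heat released by hot stream: Q = 787 × 2.15 × (40.1 − 15.6) = 41455 kJ/h
Energy balance on cold side (adiabatic exchanger): Q = ṁ_c·Cp_c·(T_c,out − T_c,in)
ṁ_c = 41455 / [4.18 × (26.9 − 4.33)] = 439.41 kg/h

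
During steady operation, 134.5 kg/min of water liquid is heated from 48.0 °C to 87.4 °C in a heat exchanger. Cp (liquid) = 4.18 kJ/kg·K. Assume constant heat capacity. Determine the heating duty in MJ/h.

Q = ṁ·Cp·ΔT = 134.5 × 4.18 × (87.4 − 48.0) = 22151 kJ/min
Converting: 22151 / 60 s = 369.18 kW
Heating duty = 1329.1 MJ/h

Q = 1330 MJ/h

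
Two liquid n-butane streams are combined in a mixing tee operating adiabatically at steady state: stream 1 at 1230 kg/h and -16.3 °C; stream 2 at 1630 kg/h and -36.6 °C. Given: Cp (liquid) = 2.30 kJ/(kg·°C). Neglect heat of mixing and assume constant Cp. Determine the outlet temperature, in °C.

T_out = -27.9 °C

Energy balance with Q = 0: Σ ṁᵢCp,ᵢ(T_out − Tᵢ) = 0
Σ ṁᵢCp,ᵢTᵢ = 1230×2.30×-16.3 + 1630×2.30×-36.6 = -183330
Σ ṁᵢCp,ᵢ = 1230×2.30 + 1630×2.30 = 6578
T_out = -183330 / 6578 = -27.87 °C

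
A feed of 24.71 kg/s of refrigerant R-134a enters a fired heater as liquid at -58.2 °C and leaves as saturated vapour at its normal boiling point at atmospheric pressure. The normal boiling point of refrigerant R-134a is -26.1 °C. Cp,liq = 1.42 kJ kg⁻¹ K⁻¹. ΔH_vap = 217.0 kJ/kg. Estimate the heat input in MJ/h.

liquid -58.2→-26.1 °C: 45.582 kJ/kg
vaporisation at -26.1 °C: 217 kJ/kg
Δh = 45.582 + 217 = 262.58 kJ/kg
Q = ṁ·Δh = 24.71 kg/s × 262.58 kJ/kg = 6488.4 kJ/s
|Q| = 6488.4 kW = 23358 MJ/h

Q = 23400 MJ/h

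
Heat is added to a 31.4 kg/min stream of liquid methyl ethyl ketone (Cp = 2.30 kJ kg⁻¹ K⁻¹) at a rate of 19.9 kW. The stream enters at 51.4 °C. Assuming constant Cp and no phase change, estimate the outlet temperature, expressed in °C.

Q = 19.9 kW = 1194 kJ/min
ΔT = Q/(ṁ·Cp) = 1194/(31.4×2.30) = 16.533 K
T_out = 51.4 + 16.533 = 67.933 °C

T_out = 67.9 °C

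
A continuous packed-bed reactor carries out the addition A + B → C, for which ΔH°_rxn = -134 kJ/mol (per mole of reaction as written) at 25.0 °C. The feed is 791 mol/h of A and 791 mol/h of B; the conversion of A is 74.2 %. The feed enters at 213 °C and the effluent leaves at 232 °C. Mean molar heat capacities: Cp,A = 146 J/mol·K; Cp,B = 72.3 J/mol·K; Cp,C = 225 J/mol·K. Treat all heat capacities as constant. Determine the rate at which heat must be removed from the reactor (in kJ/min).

Q_out = 1240 kJ/min

Extent of reaction ξ = 0.742 × 791 = 586.92 mol/h
Reaction term: ξ·ΔH°_rxn = 586.92 × -134 = -78648 kJ/h
Sensible, feed 213→25 °C: -32463 kJ/h
Outlet flows (mol/h): A 204.08, B 204.08, C 586.92
Sensible, products 25→232 °C: 36558 kJ/h
Q = ΔH = -74553 kJ/h = -20.709 kW
Heat removed = 1242.5 kJ/min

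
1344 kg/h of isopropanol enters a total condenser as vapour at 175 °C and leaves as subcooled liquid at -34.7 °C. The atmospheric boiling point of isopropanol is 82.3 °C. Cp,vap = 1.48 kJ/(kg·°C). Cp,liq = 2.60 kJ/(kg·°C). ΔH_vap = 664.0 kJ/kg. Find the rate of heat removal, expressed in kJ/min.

vapour 175→82.3 °C: -137.2 kJ/kg
condensation at 82.3 °C: -664 kJ/kg
liquid 82.3→-34.7 °C: -304.2 kJ/kg
Δh = -137.2 + -664 + -304.2 = -1105.4 kJ/kg
Q = ṁ·Δh = 1344 kg/h × -1105.4 kJ/kg = -1.4857e+06 kJ/h
|Q| = 412.68 kW = 24761 kJ/min

Q_c = 24800 kJ/min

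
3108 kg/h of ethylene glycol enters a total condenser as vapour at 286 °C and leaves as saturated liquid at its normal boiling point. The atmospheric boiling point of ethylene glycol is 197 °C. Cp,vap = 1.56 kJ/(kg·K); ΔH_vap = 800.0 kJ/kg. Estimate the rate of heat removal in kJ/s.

vapour 286→197 °C: -138.84 kJ/kg
condensation at 197 °C: -800 kJ/kg
Δh = -138.84 + -800 = -938.84 kJ/kg
Q = ṁ·Δh = 3108 kg/h × -938.84 kJ/kg = -2.9179e+06 kJ/h
|Q| = 810.53 kW

Q_c = 811 kJ/s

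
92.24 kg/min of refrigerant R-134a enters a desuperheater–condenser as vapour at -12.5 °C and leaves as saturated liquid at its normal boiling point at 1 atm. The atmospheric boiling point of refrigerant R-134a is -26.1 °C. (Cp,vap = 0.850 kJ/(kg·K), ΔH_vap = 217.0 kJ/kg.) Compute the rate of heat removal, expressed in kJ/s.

vapour -12.5→-26.1 °C: -11.56 kJ/kg
condensation at -26.1 °C: -217 kJ/kg
Δh = -11.56 + -217 = -228.56 kJ/kg
Q = ṁ·Δh = 92.24 kg/min × -228.56 kJ/kg = -21082 kJ/min
|Q| = 351.37 kW

Q_c = 351 kJ/s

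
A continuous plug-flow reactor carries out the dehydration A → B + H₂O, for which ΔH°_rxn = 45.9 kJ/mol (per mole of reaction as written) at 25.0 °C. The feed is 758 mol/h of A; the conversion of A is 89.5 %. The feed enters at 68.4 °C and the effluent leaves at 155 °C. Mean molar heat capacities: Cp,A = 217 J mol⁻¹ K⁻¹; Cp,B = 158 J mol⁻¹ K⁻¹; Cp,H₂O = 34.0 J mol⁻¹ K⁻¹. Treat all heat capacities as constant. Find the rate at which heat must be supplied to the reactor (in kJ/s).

Q_in = 12.0 kJ/s

Extent of reaction ξ = 0.895 × 758 = 678.41 mol/h
Reaction term: ξ·ΔH°_rxn = 678.41 × 45.9 = 31139 kJ/h
Sensible, feed 68.4→25 °C: -7138.7 kJ/h
Outlet flows (mol/h): A 79.59, B 678.41, H₂O 678.41
Sensible, products 25→155 °C: 19178 kJ/h
Q = ΔH = 43179 kJ/h = 11.994 kW
Heat supplied = 11.994 kJ/s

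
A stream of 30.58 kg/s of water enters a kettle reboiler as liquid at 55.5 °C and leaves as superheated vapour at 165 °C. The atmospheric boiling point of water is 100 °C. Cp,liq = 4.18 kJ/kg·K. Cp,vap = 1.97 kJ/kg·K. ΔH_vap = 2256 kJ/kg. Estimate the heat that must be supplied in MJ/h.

Q = 283000 MJ/h

liquid 55.5→100 °C: 186.01 kJ/kg
vaporisation at 100 °C: 2256 kJ/kg
vapour 100→165 °C: 128.05 kJ/kg
Δh = 186.01 + 2256 + 128.05 = 2570.1 kJ/kg
Q = ṁ·Δh = 30.58 kg/s × 2570.1 kJ/kg = 78592 kJ/s
|Q| = 78592 kW = 282930 MJ/h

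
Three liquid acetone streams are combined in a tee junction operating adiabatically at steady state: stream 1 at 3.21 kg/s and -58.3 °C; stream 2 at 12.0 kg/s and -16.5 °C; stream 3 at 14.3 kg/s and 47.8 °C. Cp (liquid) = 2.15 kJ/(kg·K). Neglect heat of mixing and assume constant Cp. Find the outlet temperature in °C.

T_out = 10.1 °C

Adiabatic, steady state ⇒ Σ ṁᵢCp,ᵢ(T_out − Tᵢ) = 0
T_out = Σ ṁᵢCp,ᵢTᵢ / Σ ṁᵢCp,ᵢ
      = 641.55 / 63.447 = 10.112 °C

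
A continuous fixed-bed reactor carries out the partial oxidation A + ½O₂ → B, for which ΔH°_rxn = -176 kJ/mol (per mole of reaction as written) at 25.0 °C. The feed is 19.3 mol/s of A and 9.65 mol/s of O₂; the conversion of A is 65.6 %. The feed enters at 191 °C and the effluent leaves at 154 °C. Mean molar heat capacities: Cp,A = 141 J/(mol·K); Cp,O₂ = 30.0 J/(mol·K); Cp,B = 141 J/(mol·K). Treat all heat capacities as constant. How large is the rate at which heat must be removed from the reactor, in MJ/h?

Q_out = 8510 MJ/h

Extent of reaction ξ = 0.656 × 19.3 = 12.661 mol/s
Reaction term: ξ·ΔH°_rxn = 12.661 × -176 = -2228.3 kJ/s
Sensible, feed 191→25 °C: -499.79 kJ/s
Outlet flows (mol/s): A 6.6392, O₂ 3.3196, B 12.661
Sensible, products 25→154 °C: 363.89 kJ/s
Q = ΔH = -2364.2 kJ/s = -2364.2 kW
Heat removed = 8511.1 MJ/h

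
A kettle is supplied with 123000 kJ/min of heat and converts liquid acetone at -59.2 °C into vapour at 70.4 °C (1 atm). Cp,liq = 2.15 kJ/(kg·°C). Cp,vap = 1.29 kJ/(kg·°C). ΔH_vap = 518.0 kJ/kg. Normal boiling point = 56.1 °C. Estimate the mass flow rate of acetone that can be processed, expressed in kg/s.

ṁ = 2.61 kg/s

Δh = 2.15×(56.1−-59.2) + 518.0 + 1.29×(70.4−56.1) = 784.34 kJ/kg
Q = 123000 kJ/min = 2050 kJ/s = 2050 kJ/s
ṁ = Q/Δh = 2050 / 784.34 = 2.6137 kg/s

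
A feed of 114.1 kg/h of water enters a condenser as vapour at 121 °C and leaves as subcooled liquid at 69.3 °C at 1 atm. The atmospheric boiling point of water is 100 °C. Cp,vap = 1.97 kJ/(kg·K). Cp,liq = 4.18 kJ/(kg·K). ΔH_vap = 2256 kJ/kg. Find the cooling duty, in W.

Q_c = 76900 W

vapour 121→100 °C: -41.37 kJ/kg
condensation at 100 °C: -2256 kJ/kg
liquid 100→69.3 °C: -128.33 kJ/kg
Δh = -41.37 + -2256 + -128.33 = -2425.7 kJ/kg
Q = ṁ·Δh = 114.1 kg/h × -2425.7 kJ/kg = -276770 kJ/h
|Q| = 76.881 kW = 76881 W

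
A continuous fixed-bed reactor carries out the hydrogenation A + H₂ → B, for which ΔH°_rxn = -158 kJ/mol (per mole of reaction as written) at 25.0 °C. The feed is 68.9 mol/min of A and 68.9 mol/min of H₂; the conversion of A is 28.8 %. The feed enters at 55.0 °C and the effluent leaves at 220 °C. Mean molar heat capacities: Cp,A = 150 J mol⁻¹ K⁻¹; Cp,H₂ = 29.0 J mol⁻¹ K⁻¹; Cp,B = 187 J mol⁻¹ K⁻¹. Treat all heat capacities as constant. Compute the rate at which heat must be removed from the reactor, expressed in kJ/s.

Q_out = 17.8 kJ/s

Extent of reaction ξ = 0.288 × 68.9 = 19.843 mol/min
Reaction term: ξ·ΔH°_rxn = 19.843 × -158 = -3135.2 kJ/min
Sensible, feed 55.0→25 °C: -369.99 kJ/min
Outlet flows (mol/min): A 49.057, H₂ 49.057, B 19.843
Sensible, products 25→220 °C: 2435.9 kJ/min
Q = ΔH = -1069.3 kJ/min = -17.822 kW
Heat removed = 17.822 kJ/s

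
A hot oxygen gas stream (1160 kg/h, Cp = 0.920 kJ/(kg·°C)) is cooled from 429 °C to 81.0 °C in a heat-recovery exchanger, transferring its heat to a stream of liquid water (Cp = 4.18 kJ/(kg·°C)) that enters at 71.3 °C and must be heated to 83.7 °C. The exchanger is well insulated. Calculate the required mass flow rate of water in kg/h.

ṁ_c = 7170 kg/h

Heat released by hot stream: Q = 1160 × 0.920 × (429 − 81.0) = 371390 kJ/h
Energy balance on cold side (adiabatic exchanger): Q = ṁ_c·Cp_c·(T_c,out − T_c,in)
ṁ_c = 371390 / [4.18 × (83.7 − 71.3)] = 7165.2 kg/h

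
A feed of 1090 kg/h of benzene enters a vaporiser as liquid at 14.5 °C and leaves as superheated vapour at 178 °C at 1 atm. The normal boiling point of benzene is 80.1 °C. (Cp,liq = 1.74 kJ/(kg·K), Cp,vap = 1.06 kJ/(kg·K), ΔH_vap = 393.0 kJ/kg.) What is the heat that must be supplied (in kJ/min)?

liquid 14.5→80.1 °C: 114.14 kJ/kg
vaporisation at 80.1 °C: 393 kJ/kg
vapour 80.1→178 °C: 103.77 kJ/kg
Δh = 114.14 + 393 + 103.77 = 610.92 kJ/kg
Q = ṁ·Δh = 1090 kg/h × 610.92 kJ/kg = 665900 kJ/h
|Q| = 184.97 kW = 11098 kJ/min

Q = 11100 kJ/min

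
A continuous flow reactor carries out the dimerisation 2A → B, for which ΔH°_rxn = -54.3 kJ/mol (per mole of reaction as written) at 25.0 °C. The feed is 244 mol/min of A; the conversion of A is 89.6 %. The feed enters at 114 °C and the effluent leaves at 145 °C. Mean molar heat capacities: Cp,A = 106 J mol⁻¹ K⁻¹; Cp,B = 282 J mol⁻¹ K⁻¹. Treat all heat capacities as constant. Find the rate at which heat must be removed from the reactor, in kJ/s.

Extent of reaction ξ = 0.896 × 244 / 2 = 109.31 mol/min
Reaction term: ξ·ΔH°_rxn = 109.31 × -54.3 = -5935.6 kJ/min
Sensible, feed 114→25 °C: -2301.9 kJ/min
Outlet flows (mol/min): A 25.376, B 109.31
Sensible, products 25→145 °C: 4021.9 kJ/min
Q = ΔH = -4215.6 kJ/min = -70.261 kW
Heat removed = 70.261 kJ/s

Q_out = 70.3 kJ/s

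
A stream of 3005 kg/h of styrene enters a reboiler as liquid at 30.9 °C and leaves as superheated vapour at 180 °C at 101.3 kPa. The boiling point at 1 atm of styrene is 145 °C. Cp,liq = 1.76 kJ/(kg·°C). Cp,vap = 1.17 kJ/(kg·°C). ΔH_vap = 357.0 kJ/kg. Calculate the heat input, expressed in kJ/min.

Q = 30000 kJ/min

liquid 30.9→145 °C: 200.82 kJ/kg
vaporisation at 145 °C: 357 kJ/kg
vapour 145→180 °C: 40.95 kJ/kg
Δh = 200.82 + 357 + 40.95 = 598.77 kJ/kg
Q = ṁ·Δh = 3005 kg/h × 598.77 kJ/kg = 1.7993e+06 kJ/h
|Q| = 499.8 kW = 29988 kJ/min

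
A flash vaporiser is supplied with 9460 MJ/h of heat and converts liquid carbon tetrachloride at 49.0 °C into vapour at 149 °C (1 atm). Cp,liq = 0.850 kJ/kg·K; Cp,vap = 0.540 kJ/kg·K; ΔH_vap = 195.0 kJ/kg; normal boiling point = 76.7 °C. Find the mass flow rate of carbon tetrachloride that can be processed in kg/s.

Δh = 0.850×(76.7−49.0) + 195.0 + 0.540×(149−76.7) = 257.59 kJ/kg
Q = 9460 MJ/h = 2627.8 kJ/s = 2627.8 kJ/s
ṁ = Q/Δh = 2627.8 / 257.59 = 10.202 kg/s

ṁ = 10.2 kg/s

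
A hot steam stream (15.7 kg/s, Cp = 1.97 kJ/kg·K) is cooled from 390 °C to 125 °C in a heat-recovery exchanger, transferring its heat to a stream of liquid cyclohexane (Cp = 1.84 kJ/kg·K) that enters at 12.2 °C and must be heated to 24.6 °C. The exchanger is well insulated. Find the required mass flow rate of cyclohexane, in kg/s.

ṁ_c = 359 kg/s

Heat released by hot stream: Q = 15.7 × 1.97 × (390 − 125) = 8196.2 kJ/s
Energy balance on cold side (adiabatic exchanger): Q = ṁ_c·Cp_c·(T_c,out − T_c,in)
ṁ_c = 8196.2 / [1.84 × (24.6 − 12.2)] = 359.23 kg/s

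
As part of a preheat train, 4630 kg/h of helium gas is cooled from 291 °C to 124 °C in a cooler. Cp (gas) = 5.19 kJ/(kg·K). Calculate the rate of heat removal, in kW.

Q = ṁ·Cp·ΔT = 4630 × 5.19 × (124 − 291) = -4.013e+06 kJ/h
Converting: 4.013e+06 / 3600 s = 1114.7 kW

Q_c = 1110 kW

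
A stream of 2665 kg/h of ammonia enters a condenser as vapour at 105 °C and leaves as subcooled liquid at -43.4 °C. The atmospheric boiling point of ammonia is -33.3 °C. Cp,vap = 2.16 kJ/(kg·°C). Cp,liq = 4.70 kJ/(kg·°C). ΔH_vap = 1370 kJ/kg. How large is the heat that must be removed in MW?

vapour 105→-33.3 °C: -298.73 kJ/kg
condensation at -33.3 °C: -1370 kJ/kg
liquid -33.3→-43.4 °C: -47.47 kJ/kg
Δh = -298.73 + -1370 + -47.47 = -1716.2 kJ/kg
Q = ṁ·Δh = 2665 kg/h × -1716.2 kJ/kg = -4.5737e+06 kJ/h
|Q| = 1270.5 kW = 1.2705 MW

Q_c = 1.27 MW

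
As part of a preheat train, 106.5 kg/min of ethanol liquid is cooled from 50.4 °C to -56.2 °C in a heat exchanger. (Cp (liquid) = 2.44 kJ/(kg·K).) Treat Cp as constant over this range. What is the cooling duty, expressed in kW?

Q_c = 462 kW

Q = ṁ·Cp·ΔT = 106.5 × 2.44 × (-56.2 − 50.4) = -27701 kJ/min
Converting: 27701 / 60 s = 461.68 kW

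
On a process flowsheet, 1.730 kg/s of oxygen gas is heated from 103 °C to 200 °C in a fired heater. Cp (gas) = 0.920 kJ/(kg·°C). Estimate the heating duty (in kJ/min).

Q = 9260 kJ/min

Q = ṁ·Cp·ΔT = 1.730 × 0.920 × (200 − 103) = 154.39 kJ/s
Heating duty = 9263.1 kJ/min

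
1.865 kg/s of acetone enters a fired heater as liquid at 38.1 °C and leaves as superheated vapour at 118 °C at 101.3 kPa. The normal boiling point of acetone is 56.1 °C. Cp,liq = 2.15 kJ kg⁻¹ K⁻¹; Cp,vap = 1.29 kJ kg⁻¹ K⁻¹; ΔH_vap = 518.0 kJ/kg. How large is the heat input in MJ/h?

liquid 38.1→56.1 °C: 38.7 kJ/kg
vaporisation at 56.1 °C: 518 kJ/kg
vapour 56.1→118 °C: 79.851 kJ/kg
Δh = 38.7 + 518 + 79.851 = 636.55 kJ/kg
Q = ṁ·Δh = 1.865 kg/s × 636.55 kJ/kg = 1187.2 kJ/s
|Q| = 1187.2 kW = 4273.8 MJ/h

Q = 4270 MJ/h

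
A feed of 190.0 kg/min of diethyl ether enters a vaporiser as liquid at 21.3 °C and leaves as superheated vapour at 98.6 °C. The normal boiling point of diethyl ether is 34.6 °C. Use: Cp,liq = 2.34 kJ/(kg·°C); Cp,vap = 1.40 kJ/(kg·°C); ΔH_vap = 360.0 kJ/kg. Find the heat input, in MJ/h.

Q = 5480 MJ/h

liquid 21.3→34.6 °C: 31.122 kJ/kg
vaporisation at 34.6 °C: 360 kJ/kg
vapour 34.6→98.6 °C: 89.6 kJ/kg
Δh = 31.122 + 360 + 89.6 = 480.72 kJ/kg
Q = ṁ·Δh = 190.0 kg/min × 480.72 kJ/kg = 91337 kJ/min
|Q| = 1522.3 kW = 5480.2 MJ/h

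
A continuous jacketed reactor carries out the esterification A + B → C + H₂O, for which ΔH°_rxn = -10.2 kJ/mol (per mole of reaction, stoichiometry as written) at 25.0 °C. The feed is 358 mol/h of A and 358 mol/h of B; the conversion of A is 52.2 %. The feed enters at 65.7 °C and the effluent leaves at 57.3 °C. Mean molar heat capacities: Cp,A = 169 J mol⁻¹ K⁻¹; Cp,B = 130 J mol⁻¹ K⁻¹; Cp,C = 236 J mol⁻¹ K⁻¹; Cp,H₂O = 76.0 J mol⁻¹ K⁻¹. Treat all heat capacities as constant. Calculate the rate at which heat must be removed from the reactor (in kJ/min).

Q_out = 45.4 kJ/min

Extent of reaction ξ = 0.522 × 358 = 186.88 mol/h
Reaction term: ξ·ΔH°_rxn = 186.88 × -10.2 = -1906.1 kJ/h
Sensible, feed 65.7→25 °C: -4356.6 kJ/h
Outlet flows (mol/h): A 171.12, B 171.12, C 186.88, H₂O 186.88
Sensible, products 25→57.3 °C: 3535.9 kJ/h
Q = ΔH = -2726.8 kJ/h = -0.75745 kW
Heat removed = 45.447 kJ/min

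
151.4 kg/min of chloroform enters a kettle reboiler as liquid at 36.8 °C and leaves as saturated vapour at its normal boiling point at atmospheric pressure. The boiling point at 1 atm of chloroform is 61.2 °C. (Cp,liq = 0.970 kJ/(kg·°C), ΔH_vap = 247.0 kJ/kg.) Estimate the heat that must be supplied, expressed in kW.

liquid 36.8→61.2 °C: 23.668 kJ/kg
vaporisation at 61.2 °C: 247 kJ/kg
Δh = 23.668 + 247 = 270.67 kJ/kg
Q = ṁ·Δh = 151.4 kg/min × 270.67 kJ/kg = 40979 kJ/min
|Q| = 682.99 kW

Q = 683 kW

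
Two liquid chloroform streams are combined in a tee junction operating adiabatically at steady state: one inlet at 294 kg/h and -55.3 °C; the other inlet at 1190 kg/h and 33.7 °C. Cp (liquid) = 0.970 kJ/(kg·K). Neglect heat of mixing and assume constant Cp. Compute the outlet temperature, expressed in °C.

Adiabatic, steady state ⇒ Σ ṁᵢCp,ᵢ(T_out − Tᵢ) = 0
T_out = Σ ṁᵢCp,ᵢTᵢ / Σ ṁᵢCp,ᵢ
      = 23129 / 1439.5 = 16.068 °C

T_out = 16.1 °C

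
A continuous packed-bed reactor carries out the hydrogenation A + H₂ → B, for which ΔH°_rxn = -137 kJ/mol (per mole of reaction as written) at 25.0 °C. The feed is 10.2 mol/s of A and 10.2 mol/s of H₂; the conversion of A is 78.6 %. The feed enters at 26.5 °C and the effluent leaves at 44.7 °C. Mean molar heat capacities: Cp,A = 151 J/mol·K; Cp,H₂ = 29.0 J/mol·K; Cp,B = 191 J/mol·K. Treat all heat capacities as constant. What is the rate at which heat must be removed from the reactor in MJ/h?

Extent of reaction ξ = 0.786 × 10.2 = 8.0172 mol/s
Reaction term: ξ·ΔH°_rxn = 8.0172 × -137 = -1098.4 kJ/s
Sensible, feed 26.5→25 °C: -2.754 kJ/s
Outlet flows (mol/s): A 2.1828, H₂ 2.1828, B 8.0172
Sensible, products 25→44.7 °C: 37.907 kJ/s
Q = ΔH = -1063.2 kJ/s = -1063.2 kW
Heat removed = 3827.5 MJ/h

Q_out = 3830 MJ/h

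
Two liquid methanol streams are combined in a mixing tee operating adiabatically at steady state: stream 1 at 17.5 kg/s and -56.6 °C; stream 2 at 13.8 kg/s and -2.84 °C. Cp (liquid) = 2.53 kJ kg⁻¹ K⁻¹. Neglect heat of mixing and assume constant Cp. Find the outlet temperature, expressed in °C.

T_out = -32.9 °C

Adiabatic, steady state ⇒ Σ ṁᵢCp,ᵢ(T_out − Tᵢ) = 0
Σ ṁᵢCp,ᵢTᵢ = 17.5×2.53×-56.6 + 13.8×2.53×-2.84 = -2605.1
Σ ṁᵢCp,ᵢ = 17.5×2.53 + 13.8×2.53 = 79.189
T_out = -2605.1 / 79.189 = -32.898 °C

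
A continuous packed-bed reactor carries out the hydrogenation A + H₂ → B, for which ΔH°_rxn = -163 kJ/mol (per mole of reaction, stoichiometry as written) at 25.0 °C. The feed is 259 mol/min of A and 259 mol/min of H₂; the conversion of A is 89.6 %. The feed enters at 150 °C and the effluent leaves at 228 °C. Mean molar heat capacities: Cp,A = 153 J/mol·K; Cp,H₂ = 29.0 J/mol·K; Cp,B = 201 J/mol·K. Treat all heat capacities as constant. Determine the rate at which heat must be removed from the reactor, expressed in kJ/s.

Extent of reaction ξ = 0.896 × 259 = 232.06 mol/min
Reaction term: ξ·ΔH°_rxn = 232.06 × -163 = -37826 kJ/min
Sensible, feed 150→25 °C: -5892.2 kJ/min
Outlet flows (mol/min): A 26.936, H₂ 26.936, B 232.06
Sensible, products 25→228 °C: 10464 kJ/min
Q = ΔH = -33255 kJ/min = -554.24 kW
Heat removed = 554.24 kJ/s

Q_out = 554 kJ/s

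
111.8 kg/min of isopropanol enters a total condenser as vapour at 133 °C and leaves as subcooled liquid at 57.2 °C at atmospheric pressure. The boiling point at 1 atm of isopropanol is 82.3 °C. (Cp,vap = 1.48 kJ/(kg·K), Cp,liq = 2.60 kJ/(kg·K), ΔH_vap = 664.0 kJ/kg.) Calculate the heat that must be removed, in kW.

Q_c = 1500 kW

vapour 133→82.3 °C: -75.036 kJ/kg
condensation at 82.3 °C: -664 kJ/kg
liquid 82.3→57.2 °C: -65.26 kJ/kg
Δh = -75.036 + -664 + -65.26 = -804.3 kJ/kg
Q = ṁ·Δh = 111.8 kg/min × -804.3 kJ/kg = -89920 kJ/min
|Q| = 1498.7 kW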